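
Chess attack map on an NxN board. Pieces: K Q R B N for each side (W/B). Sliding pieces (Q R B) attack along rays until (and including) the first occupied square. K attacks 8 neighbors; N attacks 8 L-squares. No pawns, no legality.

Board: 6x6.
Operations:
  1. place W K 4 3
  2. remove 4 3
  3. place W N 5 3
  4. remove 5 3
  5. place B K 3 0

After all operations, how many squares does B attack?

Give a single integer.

Op 1: place WK@(4,3)
Op 2: remove (4,3)
Op 3: place WN@(5,3)
Op 4: remove (5,3)
Op 5: place BK@(3,0)
Per-piece attacks for B:
  BK@(3,0): attacks (3,1) (4,0) (2,0) (4,1) (2,1)
Union (5 distinct): (2,0) (2,1) (3,1) (4,0) (4,1)

Answer: 5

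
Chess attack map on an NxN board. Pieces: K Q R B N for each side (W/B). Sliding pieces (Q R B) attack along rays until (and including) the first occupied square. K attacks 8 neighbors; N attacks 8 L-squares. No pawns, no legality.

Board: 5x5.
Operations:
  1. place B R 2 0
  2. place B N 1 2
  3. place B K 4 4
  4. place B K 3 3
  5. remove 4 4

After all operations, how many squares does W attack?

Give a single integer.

Op 1: place BR@(2,0)
Op 2: place BN@(1,2)
Op 3: place BK@(4,4)
Op 4: place BK@(3,3)
Op 5: remove (4,4)
Per-piece attacks for W:
Union (0 distinct): (none)

Answer: 0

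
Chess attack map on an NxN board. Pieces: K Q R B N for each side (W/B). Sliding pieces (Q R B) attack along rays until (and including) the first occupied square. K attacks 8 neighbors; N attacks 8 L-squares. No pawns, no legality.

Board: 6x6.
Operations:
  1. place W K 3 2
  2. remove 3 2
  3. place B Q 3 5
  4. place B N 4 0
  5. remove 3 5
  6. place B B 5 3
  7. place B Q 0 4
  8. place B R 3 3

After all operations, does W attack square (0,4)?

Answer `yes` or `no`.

Op 1: place WK@(3,2)
Op 2: remove (3,2)
Op 3: place BQ@(3,5)
Op 4: place BN@(4,0)
Op 5: remove (3,5)
Op 6: place BB@(5,3)
Op 7: place BQ@(0,4)
Op 8: place BR@(3,3)
Per-piece attacks for W:
W attacks (0,4): no

Answer: no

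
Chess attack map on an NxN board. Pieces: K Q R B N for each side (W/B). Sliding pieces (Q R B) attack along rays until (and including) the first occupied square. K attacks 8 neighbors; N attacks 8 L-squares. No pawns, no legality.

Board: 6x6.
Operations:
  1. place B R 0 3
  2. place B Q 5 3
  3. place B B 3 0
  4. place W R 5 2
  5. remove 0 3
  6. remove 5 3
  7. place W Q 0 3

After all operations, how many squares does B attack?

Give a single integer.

Op 1: place BR@(0,3)
Op 2: place BQ@(5,3)
Op 3: place BB@(3,0)
Op 4: place WR@(5,2)
Op 5: remove (0,3)
Op 6: remove (5,3)
Op 7: place WQ@(0,3)
Per-piece attacks for B:
  BB@(3,0): attacks (4,1) (5,2) (2,1) (1,2) (0,3) [ray(1,1) blocked at (5,2); ray(-1,1) blocked at (0,3)]
Union (5 distinct): (0,3) (1,2) (2,1) (4,1) (5,2)

Answer: 5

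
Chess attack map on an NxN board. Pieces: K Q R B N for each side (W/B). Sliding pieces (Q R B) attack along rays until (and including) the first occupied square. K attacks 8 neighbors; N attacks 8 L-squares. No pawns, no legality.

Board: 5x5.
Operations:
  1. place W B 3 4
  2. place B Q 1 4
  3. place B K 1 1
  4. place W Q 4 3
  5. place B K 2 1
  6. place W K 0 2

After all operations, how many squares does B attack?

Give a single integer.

Answer: 19

Derivation:
Op 1: place WB@(3,4)
Op 2: place BQ@(1,4)
Op 3: place BK@(1,1)
Op 4: place WQ@(4,3)
Op 5: place BK@(2,1)
Op 6: place WK@(0,2)
Per-piece attacks for B:
  BK@(1,1): attacks (1,2) (1,0) (2,1) (0,1) (2,2) (2,0) (0,2) (0,0)
  BQ@(1,4): attacks (1,3) (1,2) (1,1) (2,4) (3,4) (0,4) (2,3) (3,2) (4,1) (0,3) [ray(0,-1) blocked at (1,1); ray(1,0) blocked at (3,4)]
  BK@(2,1): attacks (2,2) (2,0) (3,1) (1,1) (3,2) (3,0) (1,2) (1,0)
Union (19 distinct): (0,0) (0,1) (0,2) (0,3) (0,4) (1,0) (1,1) (1,2) (1,3) (2,0) (2,1) (2,2) (2,3) (2,4) (3,0) (3,1) (3,2) (3,4) (4,1)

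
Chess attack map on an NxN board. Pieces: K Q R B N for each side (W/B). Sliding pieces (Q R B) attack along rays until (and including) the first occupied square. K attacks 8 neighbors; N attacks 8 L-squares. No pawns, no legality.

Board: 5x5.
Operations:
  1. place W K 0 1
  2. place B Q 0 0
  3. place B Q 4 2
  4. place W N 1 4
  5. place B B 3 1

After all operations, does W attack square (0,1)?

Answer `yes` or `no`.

Answer: no

Derivation:
Op 1: place WK@(0,1)
Op 2: place BQ@(0,0)
Op 3: place BQ@(4,2)
Op 4: place WN@(1,4)
Op 5: place BB@(3,1)
Per-piece attacks for W:
  WK@(0,1): attacks (0,2) (0,0) (1,1) (1,2) (1,0)
  WN@(1,4): attacks (2,2) (3,3) (0,2)
W attacks (0,1): no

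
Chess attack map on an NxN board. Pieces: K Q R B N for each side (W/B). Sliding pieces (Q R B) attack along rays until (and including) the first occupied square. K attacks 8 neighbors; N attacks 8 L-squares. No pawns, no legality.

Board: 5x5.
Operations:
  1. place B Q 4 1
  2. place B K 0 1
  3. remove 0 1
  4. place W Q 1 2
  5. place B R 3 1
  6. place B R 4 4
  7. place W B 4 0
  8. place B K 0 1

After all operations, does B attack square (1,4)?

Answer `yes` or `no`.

Op 1: place BQ@(4,1)
Op 2: place BK@(0,1)
Op 3: remove (0,1)
Op 4: place WQ@(1,2)
Op 5: place BR@(3,1)
Op 6: place BR@(4,4)
Op 7: place WB@(4,0)
Op 8: place BK@(0,1)
Per-piece attacks for B:
  BK@(0,1): attacks (0,2) (0,0) (1,1) (1,2) (1,0)
  BR@(3,1): attacks (3,2) (3,3) (3,4) (3,0) (4,1) (2,1) (1,1) (0,1) [ray(1,0) blocked at (4,1); ray(-1,0) blocked at (0,1)]
  BQ@(4,1): attacks (4,2) (4,3) (4,4) (4,0) (3,1) (3,2) (2,3) (1,4) (3,0) [ray(0,1) blocked at (4,4); ray(0,-1) blocked at (4,0); ray(-1,0) blocked at (3,1)]
  BR@(4,4): attacks (4,3) (4,2) (4,1) (3,4) (2,4) (1,4) (0,4) [ray(0,-1) blocked at (4,1)]
B attacks (1,4): yes

Answer: yes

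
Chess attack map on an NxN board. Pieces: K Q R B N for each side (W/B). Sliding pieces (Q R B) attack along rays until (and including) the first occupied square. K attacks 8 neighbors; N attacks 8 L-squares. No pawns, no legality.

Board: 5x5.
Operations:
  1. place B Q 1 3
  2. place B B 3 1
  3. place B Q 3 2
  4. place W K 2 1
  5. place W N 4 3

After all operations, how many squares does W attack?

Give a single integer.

Op 1: place BQ@(1,3)
Op 2: place BB@(3,1)
Op 3: place BQ@(3,2)
Op 4: place WK@(2,1)
Op 5: place WN@(4,3)
Per-piece attacks for W:
  WK@(2,1): attacks (2,2) (2,0) (3,1) (1,1) (3,2) (3,0) (1,2) (1,0)
  WN@(4,3): attacks (2,4) (3,1) (2,2)
Union (9 distinct): (1,0) (1,1) (1,2) (2,0) (2,2) (2,4) (3,0) (3,1) (3,2)

Answer: 9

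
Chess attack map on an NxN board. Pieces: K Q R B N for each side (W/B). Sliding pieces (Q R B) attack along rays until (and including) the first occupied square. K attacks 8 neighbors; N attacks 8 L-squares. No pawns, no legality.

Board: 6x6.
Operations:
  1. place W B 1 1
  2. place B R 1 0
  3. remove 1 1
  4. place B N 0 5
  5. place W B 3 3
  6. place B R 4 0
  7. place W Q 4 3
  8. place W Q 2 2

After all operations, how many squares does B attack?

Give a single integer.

Op 1: place WB@(1,1)
Op 2: place BR@(1,0)
Op 3: remove (1,1)
Op 4: place BN@(0,5)
Op 5: place WB@(3,3)
Op 6: place BR@(4,0)
Op 7: place WQ@(4,3)
Op 8: place WQ@(2,2)
Per-piece attacks for B:
  BN@(0,5): attacks (1,3) (2,4)
  BR@(1,0): attacks (1,1) (1,2) (1,3) (1,4) (1,5) (2,0) (3,0) (4,0) (0,0) [ray(1,0) blocked at (4,0)]
  BR@(4,0): attacks (4,1) (4,2) (4,3) (5,0) (3,0) (2,0) (1,0) [ray(0,1) blocked at (4,3); ray(-1,0) blocked at (1,0)]
Union (15 distinct): (0,0) (1,0) (1,1) (1,2) (1,3) (1,4) (1,5) (2,0) (2,4) (3,0) (4,0) (4,1) (4,2) (4,3) (5,0)

Answer: 15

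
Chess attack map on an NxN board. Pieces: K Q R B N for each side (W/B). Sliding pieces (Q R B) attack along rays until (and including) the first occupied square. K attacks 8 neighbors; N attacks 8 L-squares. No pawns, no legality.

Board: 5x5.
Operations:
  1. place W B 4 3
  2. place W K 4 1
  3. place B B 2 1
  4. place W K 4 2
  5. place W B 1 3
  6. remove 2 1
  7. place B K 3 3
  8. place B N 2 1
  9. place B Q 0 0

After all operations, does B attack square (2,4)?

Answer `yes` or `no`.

Answer: yes

Derivation:
Op 1: place WB@(4,3)
Op 2: place WK@(4,1)
Op 3: place BB@(2,1)
Op 4: place WK@(4,2)
Op 5: place WB@(1,3)
Op 6: remove (2,1)
Op 7: place BK@(3,3)
Op 8: place BN@(2,1)
Op 9: place BQ@(0,0)
Per-piece attacks for B:
  BQ@(0,0): attacks (0,1) (0,2) (0,3) (0,4) (1,0) (2,0) (3,0) (4,0) (1,1) (2,2) (3,3) [ray(1,1) blocked at (3,3)]
  BN@(2,1): attacks (3,3) (4,2) (1,3) (0,2) (4,0) (0,0)
  BK@(3,3): attacks (3,4) (3,2) (4,3) (2,3) (4,4) (4,2) (2,4) (2,2)
B attacks (2,4): yes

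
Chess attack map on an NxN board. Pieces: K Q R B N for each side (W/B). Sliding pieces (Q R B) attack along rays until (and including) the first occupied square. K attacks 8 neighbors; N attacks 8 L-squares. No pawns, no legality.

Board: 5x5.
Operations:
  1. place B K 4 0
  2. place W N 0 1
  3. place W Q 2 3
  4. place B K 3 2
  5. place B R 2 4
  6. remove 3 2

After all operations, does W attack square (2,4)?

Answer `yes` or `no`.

Op 1: place BK@(4,0)
Op 2: place WN@(0,1)
Op 3: place WQ@(2,3)
Op 4: place BK@(3,2)
Op 5: place BR@(2,4)
Op 6: remove (3,2)
Per-piece attacks for W:
  WN@(0,1): attacks (1,3) (2,2) (2,0)
  WQ@(2,3): attacks (2,4) (2,2) (2,1) (2,0) (3,3) (4,3) (1,3) (0,3) (3,4) (3,2) (4,1) (1,4) (1,2) (0,1) [ray(0,1) blocked at (2,4); ray(-1,-1) blocked at (0,1)]
W attacks (2,4): yes

Answer: yes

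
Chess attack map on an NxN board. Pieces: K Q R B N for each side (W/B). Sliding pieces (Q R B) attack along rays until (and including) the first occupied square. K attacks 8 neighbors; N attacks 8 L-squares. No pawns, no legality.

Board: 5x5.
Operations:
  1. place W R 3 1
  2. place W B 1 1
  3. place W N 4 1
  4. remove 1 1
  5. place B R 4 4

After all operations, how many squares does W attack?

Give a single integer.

Answer: 10

Derivation:
Op 1: place WR@(3,1)
Op 2: place WB@(1,1)
Op 3: place WN@(4,1)
Op 4: remove (1,1)
Op 5: place BR@(4,4)
Per-piece attacks for W:
  WR@(3,1): attacks (3,2) (3,3) (3,4) (3,0) (4,1) (2,1) (1,1) (0,1) [ray(1,0) blocked at (4,1)]
  WN@(4,1): attacks (3,3) (2,2) (2,0)
Union (10 distinct): (0,1) (1,1) (2,0) (2,1) (2,2) (3,0) (3,2) (3,3) (3,4) (4,1)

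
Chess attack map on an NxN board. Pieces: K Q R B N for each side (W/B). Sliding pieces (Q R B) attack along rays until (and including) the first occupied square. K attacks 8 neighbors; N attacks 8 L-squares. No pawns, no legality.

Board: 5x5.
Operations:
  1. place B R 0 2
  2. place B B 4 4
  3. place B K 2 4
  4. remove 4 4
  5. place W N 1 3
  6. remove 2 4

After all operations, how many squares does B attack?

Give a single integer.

Answer: 8

Derivation:
Op 1: place BR@(0,2)
Op 2: place BB@(4,4)
Op 3: place BK@(2,4)
Op 4: remove (4,4)
Op 5: place WN@(1,3)
Op 6: remove (2,4)
Per-piece attacks for B:
  BR@(0,2): attacks (0,3) (0,4) (0,1) (0,0) (1,2) (2,2) (3,2) (4,2)
Union (8 distinct): (0,0) (0,1) (0,3) (0,4) (1,2) (2,2) (3,2) (4,2)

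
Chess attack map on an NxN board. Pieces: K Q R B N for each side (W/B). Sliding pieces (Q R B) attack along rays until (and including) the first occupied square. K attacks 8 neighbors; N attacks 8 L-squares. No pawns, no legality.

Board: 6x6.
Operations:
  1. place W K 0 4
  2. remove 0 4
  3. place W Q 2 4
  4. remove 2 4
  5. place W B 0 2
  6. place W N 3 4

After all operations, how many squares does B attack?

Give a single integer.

Answer: 0

Derivation:
Op 1: place WK@(0,4)
Op 2: remove (0,4)
Op 3: place WQ@(2,4)
Op 4: remove (2,4)
Op 5: place WB@(0,2)
Op 6: place WN@(3,4)
Per-piece attacks for B:
Union (0 distinct): (none)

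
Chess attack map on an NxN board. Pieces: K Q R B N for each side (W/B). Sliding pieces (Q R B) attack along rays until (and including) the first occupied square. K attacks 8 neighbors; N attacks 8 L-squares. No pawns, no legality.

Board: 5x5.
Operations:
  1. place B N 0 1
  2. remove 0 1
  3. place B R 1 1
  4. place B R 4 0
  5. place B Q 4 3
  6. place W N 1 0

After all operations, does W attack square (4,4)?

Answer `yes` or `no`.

Op 1: place BN@(0,1)
Op 2: remove (0,1)
Op 3: place BR@(1,1)
Op 4: place BR@(4,0)
Op 5: place BQ@(4,3)
Op 6: place WN@(1,0)
Per-piece attacks for W:
  WN@(1,0): attacks (2,2) (3,1) (0,2)
W attacks (4,4): no

Answer: no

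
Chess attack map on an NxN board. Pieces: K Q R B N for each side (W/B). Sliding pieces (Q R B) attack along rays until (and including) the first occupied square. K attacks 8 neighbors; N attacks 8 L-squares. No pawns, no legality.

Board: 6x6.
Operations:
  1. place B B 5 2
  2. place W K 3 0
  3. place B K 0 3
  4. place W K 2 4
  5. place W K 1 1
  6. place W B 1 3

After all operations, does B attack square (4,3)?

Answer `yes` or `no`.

Answer: yes

Derivation:
Op 1: place BB@(5,2)
Op 2: place WK@(3,0)
Op 3: place BK@(0,3)
Op 4: place WK@(2,4)
Op 5: place WK@(1,1)
Op 6: place WB@(1,3)
Per-piece attacks for B:
  BK@(0,3): attacks (0,4) (0,2) (1,3) (1,4) (1,2)
  BB@(5,2): attacks (4,3) (3,4) (2,5) (4,1) (3,0) [ray(-1,-1) blocked at (3,0)]
B attacks (4,3): yes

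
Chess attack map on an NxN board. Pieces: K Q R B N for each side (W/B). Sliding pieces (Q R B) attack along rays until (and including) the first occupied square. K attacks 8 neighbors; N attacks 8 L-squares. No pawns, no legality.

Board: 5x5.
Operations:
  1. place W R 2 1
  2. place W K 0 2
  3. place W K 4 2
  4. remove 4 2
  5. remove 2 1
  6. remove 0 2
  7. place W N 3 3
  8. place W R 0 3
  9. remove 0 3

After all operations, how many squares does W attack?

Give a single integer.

Answer: 4

Derivation:
Op 1: place WR@(2,1)
Op 2: place WK@(0,2)
Op 3: place WK@(4,2)
Op 4: remove (4,2)
Op 5: remove (2,1)
Op 6: remove (0,2)
Op 7: place WN@(3,3)
Op 8: place WR@(0,3)
Op 9: remove (0,3)
Per-piece attacks for W:
  WN@(3,3): attacks (1,4) (4,1) (2,1) (1,2)
Union (4 distinct): (1,2) (1,4) (2,1) (4,1)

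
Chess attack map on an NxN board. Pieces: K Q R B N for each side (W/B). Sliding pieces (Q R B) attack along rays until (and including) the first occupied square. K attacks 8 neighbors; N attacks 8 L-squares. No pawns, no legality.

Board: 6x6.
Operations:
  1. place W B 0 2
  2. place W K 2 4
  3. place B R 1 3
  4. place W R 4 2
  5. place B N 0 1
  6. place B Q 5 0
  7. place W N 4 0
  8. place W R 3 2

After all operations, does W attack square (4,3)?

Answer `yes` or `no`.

Op 1: place WB@(0,2)
Op 2: place WK@(2,4)
Op 3: place BR@(1,3)
Op 4: place WR@(4,2)
Op 5: place BN@(0,1)
Op 6: place BQ@(5,0)
Op 7: place WN@(4,0)
Op 8: place WR@(3,2)
Per-piece attacks for W:
  WB@(0,2): attacks (1,3) (1,1) (2,0) [ray(1,1) blocked at (1,3)]
  WK@(2,4): attacks (2,5) (2,3) (3,4) (1,4) (3,5) (3,3) (1,5) (1,3)
  WR@(3,2): attacks (3,3) (3,4) (3,5) (3,1) (3,0) (4,2) (2,2) (1,2) (0,2) [ray(1,0) blocked at (4,2); ray(-1,0) blocked at (0,2)]
  WN@(4,0): attacks (5,2) (3,2) (2,1)
  WR@(4,2): attacks (4,3) (4,4) (4,5) (4,1) (4,0) (5,2) (3,2) [ray(0,-1) blocked at (4,0); ray(-1,0) blocked at (3,2)]
W attacks (4,3): yes

Answer: yes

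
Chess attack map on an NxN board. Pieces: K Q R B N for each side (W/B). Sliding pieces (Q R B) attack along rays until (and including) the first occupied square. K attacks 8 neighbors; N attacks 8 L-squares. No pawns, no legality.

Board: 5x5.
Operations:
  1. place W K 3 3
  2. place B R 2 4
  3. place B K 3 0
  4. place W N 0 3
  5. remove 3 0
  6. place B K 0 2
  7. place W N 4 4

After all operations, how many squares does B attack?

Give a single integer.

Answer: 13

Derivation:
Op 1: place WK@(3,3)
Op 2: place BR@(2,4)
Op 3: place BK@(3,0)
Op 4: place WN@(0,3)
Op 5: remove (3,0)
Op 6: place BK@(0,2)
Op 7: place WN@(4,4)
Per-piece attacks for B:
  BK@(0,2): attacks (0,3) (0,1) (1,2) (1,3) (1,1)
  BR@(2,4): attacks (2,3) (2,2) (2,1) (2,0) (3,4) (4,4) (1,4) (0,4) [ray(1,0) blocked at (4,4)]
Union (13 distinct): (0,1) (0,3) (0,4) (1,1) (1,2) (1,3) (1,4) (2,0) (2,1) (2,2) (2,3) (3,4) (4,4)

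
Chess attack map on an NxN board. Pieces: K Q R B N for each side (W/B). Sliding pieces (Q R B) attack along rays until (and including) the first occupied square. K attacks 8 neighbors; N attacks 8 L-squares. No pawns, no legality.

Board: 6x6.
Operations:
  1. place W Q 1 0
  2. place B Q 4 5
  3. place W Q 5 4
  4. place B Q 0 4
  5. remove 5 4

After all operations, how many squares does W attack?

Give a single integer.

Op 1: place WQ@(1,0)
Op 2: place BQ@(4,5)
Op 3: place WQ@(5,4)
Op 4: place BQ@(0,4)
Op 5: remove (5,4)
Per-piece attacks for W:
  WQ@(1,0): attacks (1,1) (1,2) (1,3) (1,4) (1,5) (2,0) (3,0) (4,0) (5,0) (0,0) (2,1) (3,2) (4,3) (5,4) (0,1)
Union (15 distinct): (0,0) (0,1) (1,1) (1,2) (1,3) (1,4) (1,5) (2,0) (2,1) (3,0) (3,2) (4,0) (4,3) (5,0) (5,4)

Answer: 15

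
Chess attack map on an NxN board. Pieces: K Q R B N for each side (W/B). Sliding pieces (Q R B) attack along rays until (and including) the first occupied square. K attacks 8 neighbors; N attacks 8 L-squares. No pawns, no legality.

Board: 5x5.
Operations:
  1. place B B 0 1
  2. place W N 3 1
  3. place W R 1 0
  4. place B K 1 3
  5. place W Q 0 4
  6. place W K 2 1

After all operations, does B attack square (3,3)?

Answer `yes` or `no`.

Op 1: place BB@(0,1)
Op 2: place WN@(3,1)
Op 3: place WR@(1,0)
Op 4: place BK@(1,3)
Op 5: place WQ@(0,4)
Op 6: place WK@(2,1)
Per-piece attacks for B:
  BB@(0,1): attacks (1,2) (2,3) (3,4) (1,0) [ray(1,-1) blocked at (1,0)]
  BK@(1,3): attacks (1,4) (1,2) (2,3) (0,3) (2,4) (2,2) (0,4) (0,2)
B attacks (3,3): no

Answer: no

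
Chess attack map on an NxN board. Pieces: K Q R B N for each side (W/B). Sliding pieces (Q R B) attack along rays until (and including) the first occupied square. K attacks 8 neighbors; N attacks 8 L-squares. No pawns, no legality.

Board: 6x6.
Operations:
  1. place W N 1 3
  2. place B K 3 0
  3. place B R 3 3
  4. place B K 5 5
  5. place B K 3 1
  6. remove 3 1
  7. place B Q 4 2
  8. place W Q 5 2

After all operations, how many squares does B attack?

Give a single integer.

Answer: 22

Derivation:
Op 1: place WN@(1,3)
Op 2: place BK@(3,0)
Op 3: place BR@(3,3)
Op 4: place BK@(5,5)
Op 5: place BK@(3,1)
Op 6: remove (3,1)
Op 7: place BQ@(4,2)
Op 8: place WQ@(5,2)
Per-piece attacks for B:
  BK@(3,0): attacks (3,1) (4,0) (2,0) (4,1) (2,1)
  BR@(3,3): attacks (3,4) (3,5) (3,2) (3,1) (3,0) (4,3) (5,3) (2,3) (1,3) [ray(0,-1) blocked at (3,0); ray(-1,0) blocked at (1,3)]
  BQ@(4,2): attacks (4,3) (4,4) (4,5) (4,1) (4,0) (5,2) (3,2) (2,2) (1,2) (0,2) (5,3) (5,1) (3,3) (3,1) (2,0) [ray(1,0) blocked at (5,2); ray(-1,1) blocked at (3,3)]
  BK@(5,5): attacks (5,4) (4,5) (4,4)
Union (22 distinct): (0,2) (1,2) (1,3) (2,0) (2,1) (2,2) (2,3) (3,0) (3,1) (3,2) (3,3) (3,4) (3,5) (4,0) (4,1) (4,3) (4,4) (4,5) (5,1) (5,2) (5,3) (5,4)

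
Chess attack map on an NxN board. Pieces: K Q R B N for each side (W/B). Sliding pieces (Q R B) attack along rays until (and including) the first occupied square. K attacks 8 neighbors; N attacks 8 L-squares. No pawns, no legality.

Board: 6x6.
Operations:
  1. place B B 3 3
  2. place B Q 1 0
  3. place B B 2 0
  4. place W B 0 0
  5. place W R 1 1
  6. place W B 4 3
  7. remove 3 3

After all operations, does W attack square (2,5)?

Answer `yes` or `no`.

Answer: yes

Derivation:
Op 1: place BB@(3,3)
Op 2: place BQ@(1,0)
Op 3: place BB@(2,0)
Op 4: place WB@(0,0)
Op 5: place WR@(1,1)
Op 6: place WB@(4,3)
Op 7: remove (3,3)
Per-piece attacks for W:
  WB@(0,0): attacks (1,1) [ray(1,1) blocked at (1,1)]
  WR@(1,1): attacks (1,2) (1,3) (1,4) (1,5) (1,0) (2,1) (3,1) (4,1) (5,1) (0,1) [ray(0,-1) blocked at (1,0)]
  WB@(4,3): attacks (5,4) (5,2) (3,4) (2,5) (3,2) (2,1) (1,0) [ray(-1,-1) blocked at (1,0)]
W attacks (2,5): yes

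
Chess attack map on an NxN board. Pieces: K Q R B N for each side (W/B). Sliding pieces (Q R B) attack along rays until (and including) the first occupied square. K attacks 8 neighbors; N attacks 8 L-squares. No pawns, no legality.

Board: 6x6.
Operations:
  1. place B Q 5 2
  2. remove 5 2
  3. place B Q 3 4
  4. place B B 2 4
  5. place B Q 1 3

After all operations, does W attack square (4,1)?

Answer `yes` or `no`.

Op 1: place BQ@(5,2)
Op 2: remove (5,2)
Op 3: place BQ@(3,4)
Op 4: place BB@(2,4)
Op 5: place BQ@(1,3)
Per-piece attacks for W:
W attacks (4,1): no

Answer: no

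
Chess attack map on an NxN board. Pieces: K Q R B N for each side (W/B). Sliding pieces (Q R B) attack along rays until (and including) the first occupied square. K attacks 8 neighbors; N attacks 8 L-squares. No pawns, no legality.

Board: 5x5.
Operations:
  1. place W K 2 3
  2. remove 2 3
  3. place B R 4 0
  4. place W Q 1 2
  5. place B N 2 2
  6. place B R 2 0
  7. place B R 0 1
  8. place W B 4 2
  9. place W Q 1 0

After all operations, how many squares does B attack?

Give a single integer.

Answer: 18

Derivation:
Op 1: place WK@(2,3)
Op 2: remove (2,3)
Op 3: place BR@(4,0)
Op 4: place WQ@(1,2)
Op 5: place BN@(2,2)
Op 6: place BR@(2,0)
Op 7: place BR@(0,1)
Op 8: place WB@(4,2)
Op 9: place WQ@(1,0)
Per-piece attacks for B:
  BR@(0,1): attacks (0,2) (0,3) (0,4) (0,0) (1,1) (2,1) (3,1) (4,1)
  BR@(2,0): attacks (2,1) (2,2) (3,0) (4,0) (1,0) [ray(0,1) blocked at (2,2); ray(1,0) blocked at (4,0); ray(-1,0) blocked at (1,0)]
  BN@(2,2): attacks (3,4) (4,3) (1,4) (0,3) (3,0) (4,1) (1,0) (0,1)
  BR@(4,0): attacks (4,1) (4,2) (3,0) (2,0) [ray(0,1) blocked at (4,2); ray(-1,0) blocked at (2,0)]
Union (18 distinct): (0,0) (0,1) (0,2) (0,3) (0,4) (1,0) (1,1) (1,4) (2,0) (2,1) (2,2) (3,0) (3,1) (3,4) (4,0) (4,1) (4,2) (4,3)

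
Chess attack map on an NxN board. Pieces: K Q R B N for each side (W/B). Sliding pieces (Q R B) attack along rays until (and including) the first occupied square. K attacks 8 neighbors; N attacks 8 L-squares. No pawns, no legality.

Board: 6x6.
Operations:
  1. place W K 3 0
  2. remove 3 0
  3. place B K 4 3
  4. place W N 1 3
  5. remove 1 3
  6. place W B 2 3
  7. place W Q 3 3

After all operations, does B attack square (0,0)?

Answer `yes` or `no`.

Answer: no

Derivation:
Op 1: place WK@(3,0)
Op 2: remove (3,0)
Op 3: place BK@(4,3)
Op 4: place WN@(1,3)
Op 5: remove (1,3)
Op 6: place WB@(2,3)
Op 7: place WQ@(3,3)
Per-piece attacks for B:
  BK@(4,3): attacks (4,4) (4,2) (5,3) (3,3) (5,4) (5,2) (3,4) (3,2)
B attacks (0,0): no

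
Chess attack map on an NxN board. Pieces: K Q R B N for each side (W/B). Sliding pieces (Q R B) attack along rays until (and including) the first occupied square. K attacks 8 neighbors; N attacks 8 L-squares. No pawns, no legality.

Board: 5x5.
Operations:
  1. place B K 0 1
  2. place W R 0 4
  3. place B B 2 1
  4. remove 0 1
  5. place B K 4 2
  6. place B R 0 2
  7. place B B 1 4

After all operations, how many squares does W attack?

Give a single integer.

Op 1: place BK@(0,1)
Op 2: place WR@(0,4)
Op 3: place BB@(2,1)
Op 4: remove (0,1)
Op 5: place BK@(4,2)
Op 6: place BR@(0,2)
Op 7: place BB@(1,4)
Per-piece attacks for W:
  WR@(0,4): attacks (0,3) (0,2) (1,4) [ray(0,-1) blocked at (0,2); ray(1,0) blocked at (1,4)]
Union (3 distinct): (0,2) (0,3) (1,4)

Answer: 3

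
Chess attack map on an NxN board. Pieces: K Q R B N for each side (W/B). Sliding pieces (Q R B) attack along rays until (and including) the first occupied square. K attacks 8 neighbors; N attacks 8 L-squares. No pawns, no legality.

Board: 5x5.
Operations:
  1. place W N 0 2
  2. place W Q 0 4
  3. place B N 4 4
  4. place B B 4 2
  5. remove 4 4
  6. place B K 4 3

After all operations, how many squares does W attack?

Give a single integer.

Answer: 13

Derivation:
Op 1: place WN@(0,2)
Op 2: place WQ@(0,4)
Op 3: place BN@(4,4)
Op 4: place BB@(4,2)
Op 5: remove (4,4)
Op 6: place BK@(4,3)
Per-piece attacks for W:
  WN@(0,2): attacks (1,4) (2,3) (1,0) (2,1)
  WQ@(0,4): attacks (0,3) (0,2) (1,4) (2,4) (3,4) (4,4) (1,3) (2,2) (3,1) (4,0) [ray(0,-1) blocked at (0,2)]
Union (13 distinct): (0,2) (0,3) (1,0) (1,3) (1,4) (2,1) (2,2) (2,3) (2,4) (3,1) (3,4) (4,0) (4,4)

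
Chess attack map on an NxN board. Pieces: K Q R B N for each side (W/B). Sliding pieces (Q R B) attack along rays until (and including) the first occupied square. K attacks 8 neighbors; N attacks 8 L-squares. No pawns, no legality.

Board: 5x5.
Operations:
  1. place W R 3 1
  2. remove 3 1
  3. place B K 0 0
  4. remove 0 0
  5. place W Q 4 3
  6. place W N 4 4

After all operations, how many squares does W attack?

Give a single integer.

Answer: 12

Derivation:
Op 1: place WR@(3,1)
Op 2: remove (3,1)
Op 3: place BK@(0,0)
Op 4: remove (0,0)
Op 5: place WQ@(4,3)
Op 6: place WN@(4,4)
Per-piece attacks for W:
  WQ@(4,3): attacks (4,4) (4,2) (4,1) (4,0) (3,3) (2,3) (1,3) (0,3) (3,4) (3,2) (2,1) (1,0) [ray(0,1) blocked at (4,4)]
  WN@(4,4): attacks (3,2) (2,3)
Union (12 distinct): (0,3) (1,0) (1,3) (2,1) (2,3) (3,2) (3,3) (3,4) (4,0) (4,1) (4,2) (4,4)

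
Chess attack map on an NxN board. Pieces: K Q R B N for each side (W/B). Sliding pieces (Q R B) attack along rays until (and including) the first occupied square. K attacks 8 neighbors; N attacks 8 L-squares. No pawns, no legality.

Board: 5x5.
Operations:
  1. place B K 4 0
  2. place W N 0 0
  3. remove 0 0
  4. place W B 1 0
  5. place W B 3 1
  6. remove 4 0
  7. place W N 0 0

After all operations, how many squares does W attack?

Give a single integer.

Answer: 11

Derivation:
Op 1: place BK@(4,0)
Op 2: place WN@(0,0)
Op 3: remove (0,0)
Op 4: place WB@(1,0)
Op 5: place WB@(3,1)
Op 6: remove (4,0)
Op 7: place WN@(0,0)
Per-piece attacks for W:
  WN@(0,0): attacks (1,2) (2,1)
  WB@(1,0): attacks (2,1) (3,2) (4,3) (0,1)
  WB@(3,1): attacks (4,2) (4,0) (2,2) (1,3) (0,4) (2,0)
Union (11 distinct): (0,1) (0,4) (1,2) (1,3) (2,0) (2,1) (2,2) (3,2) (4,0) (4,2) (4,3)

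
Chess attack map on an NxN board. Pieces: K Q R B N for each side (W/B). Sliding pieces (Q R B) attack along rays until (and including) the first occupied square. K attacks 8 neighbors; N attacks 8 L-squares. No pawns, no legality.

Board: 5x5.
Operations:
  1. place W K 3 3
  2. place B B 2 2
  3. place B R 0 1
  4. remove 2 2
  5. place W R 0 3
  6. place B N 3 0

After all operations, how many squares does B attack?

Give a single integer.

Op 1: place WK@(3,3)
Op 2: place BB@(2,2)
Op 3: place BR@(0,1)
Op 4: remove (2,2)
Op 5: place WR@(0,3)
Op 6: place BN@(3,0)
Per-piece attacks for B:
  BR@(0,1): attacks (0,2) (0,3) (0,0) (1,1) (2,1) (3,1) (4,1) [ray(0,1) blocked at (0,3)]
  BN@(3,0): attacks (4,2) (2,2) (1,1)
Union (9 distinct): (0,0) (0,2) (0,3) (1,1) (2,1) (2,2) (3,1) (4,1) (4,2)

Answer: 9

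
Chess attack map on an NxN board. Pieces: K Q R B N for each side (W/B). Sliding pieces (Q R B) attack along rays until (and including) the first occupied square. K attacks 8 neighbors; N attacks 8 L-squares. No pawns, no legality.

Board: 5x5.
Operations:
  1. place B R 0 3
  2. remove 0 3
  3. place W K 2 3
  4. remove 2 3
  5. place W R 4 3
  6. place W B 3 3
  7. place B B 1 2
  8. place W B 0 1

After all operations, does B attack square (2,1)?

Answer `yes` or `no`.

Answer: yes

Derivation:
Op 1: place BR@(0,3)
Op 2: remove (0,3)
Op 3: place WK@(2,3)
Op 4: remove (2,3)
Op 5: place WR@(4,3)
Op 6: place WB@(3,3)
Op 7: place BB@(1,2)
Op 8: place WB@(0,1)
Per-piece attacks for B:
  BB@(1,2): attacks (2,3) (3,4) (2,1) (3,0) (0,3) (0,1) [ray(-1,-1) blocked at (0,1)]
B attacks (2,1): yes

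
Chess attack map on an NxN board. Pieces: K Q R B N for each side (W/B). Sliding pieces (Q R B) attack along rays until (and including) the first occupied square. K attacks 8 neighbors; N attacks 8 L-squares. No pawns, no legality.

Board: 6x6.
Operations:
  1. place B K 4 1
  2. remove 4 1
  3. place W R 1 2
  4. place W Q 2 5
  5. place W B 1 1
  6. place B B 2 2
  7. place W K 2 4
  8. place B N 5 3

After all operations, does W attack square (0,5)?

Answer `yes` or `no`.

Answer: yes

Derivation:
Op 1: place BK@(4,1)
Op 2: remove (4,1)
Op 3: place WR@(1,2)
Op 4: place WQ@(2,5)
Op 5: place WB@(1,1)
Op 6: place BB@(2,2)
Op 7: place WK@(2,4)
Op 8: place BN@(5,3)
Per-piece attacks for W:
  WB@(1,1): attacks (2,2) (2,0) (0,2) (0,0) [ray(1,1) blocked at (2,2)]
  WR@(1,2): attacks (1,3) (1,4) (1,5) (1,1) (2,2) (0,2) [ray(0,-1) blocked at (1,1); ray(1,0) blocked at (2,2)]
  WK@(2,4): attacks (2,5) (2,3) (3,4) (1,4) (3,5) (3,3) (1,5) (1,3)
  WQ@(2,5): attacks (2,4) (3,5) (4,5) (5,5) (1,5) (0,5) (3,4) (4,3) (5,2) (1,4) (0,3) [ray(0,-1) blocked at (2,4)]
W attacks (0,5): yes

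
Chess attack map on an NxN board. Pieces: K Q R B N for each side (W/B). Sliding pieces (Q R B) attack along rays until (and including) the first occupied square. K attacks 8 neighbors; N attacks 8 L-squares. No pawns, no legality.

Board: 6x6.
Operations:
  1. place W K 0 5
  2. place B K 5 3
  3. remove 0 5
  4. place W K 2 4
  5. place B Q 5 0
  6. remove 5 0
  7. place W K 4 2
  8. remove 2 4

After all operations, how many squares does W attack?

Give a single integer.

Answer: 8

Derivation:
Op 1: place WK@(0,5)
Op 2: place BK@(5,3)
Op 3: remove (0,5)
Op 4: place WK@(2,4)
Op 5: place BQ@(5,0)
Op 6: remove (5,0)
Op 7: place WK@(4,2)
Op 8: remove (2,4)
Per-piece attacks for W:
  WK@(4,2): attacks (4,3) (4,1) (5,2) (3,2) (5,3) (5,1) (3,3) (3,1)
Union (8 distinct): (3,1) (3,2) (3,3) (4,1) (4,3) (5,1) (5,2) (5,3)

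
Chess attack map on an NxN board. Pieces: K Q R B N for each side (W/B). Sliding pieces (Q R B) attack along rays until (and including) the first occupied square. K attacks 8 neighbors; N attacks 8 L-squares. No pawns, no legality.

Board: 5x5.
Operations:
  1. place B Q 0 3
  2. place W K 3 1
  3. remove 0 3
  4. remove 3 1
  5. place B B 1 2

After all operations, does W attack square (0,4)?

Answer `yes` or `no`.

Op 1: place BQ@(0,3)
Op 2: place WK@(3,1)
Op 3: remove (0,3)
Op 4: remove (3,1)
Op 5: place BB@(1,2)
Per-piece attacks for W:
W attacks (0,4): no

Answer: no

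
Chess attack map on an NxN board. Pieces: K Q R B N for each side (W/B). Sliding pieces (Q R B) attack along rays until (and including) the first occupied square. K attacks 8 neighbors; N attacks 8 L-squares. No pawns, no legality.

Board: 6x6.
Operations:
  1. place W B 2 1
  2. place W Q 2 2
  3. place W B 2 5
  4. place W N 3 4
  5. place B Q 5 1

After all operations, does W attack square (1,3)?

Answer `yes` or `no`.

Answer: yes

Derivation:
Op 1: place WB@(2,1)
Op 2: place WQ@(2,2)
Op 3: place WB@(2,5)
Op 4: place WN@(3,4)
Op 5: place BQ@(5,1)
Per-piece attacks for W:
  WB@(2,1): attacks (3,2) (4,3) (5,4) (3,0) (1,2) (0,3) (1,0)
  WQ@(2,2): attacks (2,3) (2,4) (2,5) (2,1) (3,2) (4,2) (5,2) (1,2) (0,2) (3,3) (4,4) (5,5) (3,1) (4,0) (1,3) (0,4) (1,1) (0,0) [ray(0,1) blocked at (2,5); ray(0,-1) blocked at (2,1)]
  WB@(2,5): attacks (3,4) (1,4) (0,3) [ray(1,-1) blocked at (3,4)]
  WN@(3,4): attacks (5,5) (1,5) (4,2) (5,3) (2,2) (1,3)
W attacks (1,3): yes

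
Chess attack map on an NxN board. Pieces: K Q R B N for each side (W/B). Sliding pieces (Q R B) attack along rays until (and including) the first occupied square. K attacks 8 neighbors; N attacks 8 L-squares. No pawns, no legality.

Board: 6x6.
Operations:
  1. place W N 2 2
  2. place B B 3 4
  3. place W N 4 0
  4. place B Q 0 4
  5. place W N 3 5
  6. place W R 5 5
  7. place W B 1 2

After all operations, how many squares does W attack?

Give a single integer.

Op 1: place WN@(2,2)
Op 2: place BB@(3,4)
Op 3: place WN@(4,0)
Op 4: place BQ@(0,4)
Op 5: place WN@(3,5)
Op 6: place WR@(5,5)
Op 7: place WB@(1,2)
Per-piece attacks for W:
  WB@(1,2): attacks (2,3) (3,4) (2,1) (3,0) (0,3) (0,1) [ray(1,1) blocked at (3,4)]
  WN@(2,2): attacks (3,4) (4,3) (1,4) (0,3) (3,0) (4,1) (1,0) (0,1)
  WN@(3,5): attacks (4,3) (5,4) (2,3) (1,4)
  WN@(4,0): attacks (5,2) (3,2) (2,1)
  WR@(5,5): attacks (5,4) (5,3) (5,2) (5,1) (5,0) (4,5) (3,5) [ray(-1,0) blocked at (3,5)]
Union (18 distinct): (0,1) (0,3) (1,0) (1,4) (2,1) (2,3) (3,0) (3,2) (3,4) (3,5) (4,1) (4,3) (4,5) (5,0) (5,1) (5,2) (5,3) (5,4)

Answer: 18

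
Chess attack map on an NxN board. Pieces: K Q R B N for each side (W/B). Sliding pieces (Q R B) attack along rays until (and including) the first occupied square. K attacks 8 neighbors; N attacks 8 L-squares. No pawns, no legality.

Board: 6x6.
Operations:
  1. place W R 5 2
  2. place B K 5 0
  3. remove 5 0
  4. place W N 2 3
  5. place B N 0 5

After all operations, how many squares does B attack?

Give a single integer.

Answer: 2

Derivation:
Op 1: place WR@(5,2)
Op 2: place BK@(5,0)
Op 3: remove (5,0)
Op 4: place WN@(2,3)
Op 5: place BN@(0,5)
Per-piece attacks for B:
  BN@(0,5): attacks (1,3) (2,4)
Union (2 distinct): (1,3) (2,4)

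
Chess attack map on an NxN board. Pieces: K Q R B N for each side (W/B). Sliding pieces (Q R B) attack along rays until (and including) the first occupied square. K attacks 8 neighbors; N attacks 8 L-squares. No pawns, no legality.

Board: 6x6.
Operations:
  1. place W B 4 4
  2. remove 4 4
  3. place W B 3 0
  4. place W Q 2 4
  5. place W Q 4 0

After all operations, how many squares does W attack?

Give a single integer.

Answer: 26

Derivation:
Op 1: place WB@(4,4)
Op 2: remove (4,4)
Op 3: place WB@(3,0)
Op 4: place WQ@(2,4)
Op 5: place WQ@(4,0)
Per-piece attacks for W:
  WQ@(2,4): attacks (2,5) (2,3) (2,2) (2,1) (2,0) (3,4) (4,4) (5,4) (1,4) (0,4) (3,5) (3,3) (4,2) (5,1) (1,5) (1,3) (0,2)
  WB@(3,0): attacks (4,1) (5,2) (2,1) (1,2) (0,3)
  WQ@(4,0): attacks (4,1) (4,2) (4,3) (4,4) (4,5) (5,0) (3,0) (5,1) (3,1) (2,2) (1,3) (0,4) [ray(-1,0) blocked at (3,0)]
Union (26 distinct): (0,2) (0,3) (0,4) (1,2) (1,3) (1,4) (1,5) (2,0) (2,1) (2,2) (2,3) (2,5) (3,0) (3,1) (3,3) (3,4) (3,5) (4,1) (4,2) (4,3) (4,4) (4,5) (5,0) (5,1) (5,2) (5,4)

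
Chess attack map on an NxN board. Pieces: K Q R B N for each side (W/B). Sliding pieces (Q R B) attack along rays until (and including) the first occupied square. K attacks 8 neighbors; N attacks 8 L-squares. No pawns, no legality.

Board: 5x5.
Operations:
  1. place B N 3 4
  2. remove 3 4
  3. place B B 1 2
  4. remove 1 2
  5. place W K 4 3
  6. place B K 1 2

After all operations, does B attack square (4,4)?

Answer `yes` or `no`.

Op 1: place BN@(3,4)
Op 2: remove (3,4)
Op 3: place BB@(1,2)
Op 4: remove (1,2)
Op 5: place WK@(4,3)
Op 6: place BK@(1,2)
Per-piece attacks for B:
  BK@(1,2): attacks (1,3) (1,1) (2,2) (0,2) (2,3) (2,1) (0,3) (0,1)
B attacks (4,4): no

Answer: no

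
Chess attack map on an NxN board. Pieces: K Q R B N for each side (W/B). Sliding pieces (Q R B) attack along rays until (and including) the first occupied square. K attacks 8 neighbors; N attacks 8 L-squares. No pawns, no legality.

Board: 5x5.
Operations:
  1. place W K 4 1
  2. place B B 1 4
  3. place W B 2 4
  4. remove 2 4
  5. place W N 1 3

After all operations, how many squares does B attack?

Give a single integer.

Answer: 4

Derivation:
Op 1: place WK@(4,1)
Op 2: place BB@(1,4)
Op 3: place WB@(2,4)
Op 4: remove (2,4)
Op 5: place WN@(1,3)
Per-piece attacks for B:
  BB@(1,4): attacks (2,3) (3,2) (4,1) (0,3) [ray(1,-1) blocked at (4,1)]
Union (4 distinct): (0,3) (2,3) (3,2) (4,1)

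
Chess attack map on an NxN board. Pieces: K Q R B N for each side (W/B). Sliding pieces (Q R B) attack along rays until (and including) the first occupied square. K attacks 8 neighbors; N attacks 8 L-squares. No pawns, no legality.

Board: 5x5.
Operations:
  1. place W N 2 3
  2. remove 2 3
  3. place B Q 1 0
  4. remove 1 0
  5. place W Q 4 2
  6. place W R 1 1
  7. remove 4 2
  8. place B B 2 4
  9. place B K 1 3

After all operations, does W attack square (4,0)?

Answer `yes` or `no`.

Answer: no

Derivation:
Op 1: place WN@(2,3)
Op 2: remove (2,3)
Op 3: place BQ@(1,0)
Op 4: remove (1,0)
Op 5: place WQ@(4,2)
Op 6: place WR@(1,1)
Op 7: remove (4,2)
Op 8: place BB@(2,4)
Op 9: place BK@(1,3)
Per-piece attacks for W:
  WR@(1,1): attacks (1,2) (1,3) (1,0) (2,1) (3,1) (4,1) (0,1) [ray(0,1) blocked at (1,3)]
W attacks (4,0): no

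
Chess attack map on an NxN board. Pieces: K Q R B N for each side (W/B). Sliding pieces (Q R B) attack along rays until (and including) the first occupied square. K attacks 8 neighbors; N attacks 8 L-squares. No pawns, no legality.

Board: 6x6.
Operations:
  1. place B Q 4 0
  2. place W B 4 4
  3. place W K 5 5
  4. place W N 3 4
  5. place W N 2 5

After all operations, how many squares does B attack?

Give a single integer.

Answer: 14

Derivation:
Op 1: place BQ@(4,0)
Op 2: place WB@(4,4)
Op 3: place WK@(5,5)
Op 4: place WN@(3,4)
Op 5: place WN@(2,5)
Per-piece attacks for B:
  BQ@(4,0): attacks (4,1) (4,2) (4,3) (4,4) (5,0) (3,0) (2,0) (1,0) (0,0) (5,1) (3,1) (2,2) (1,3) (0,4) [ray(0,1) blocked at (4,4)]
Union (14 distinct): (0,0) (0,4) (1,0) (1,3) (2,0) (2,2) (3,0) (3,1) (4,1) (4,2) (4,3) (4,4) (5,0) (5,1)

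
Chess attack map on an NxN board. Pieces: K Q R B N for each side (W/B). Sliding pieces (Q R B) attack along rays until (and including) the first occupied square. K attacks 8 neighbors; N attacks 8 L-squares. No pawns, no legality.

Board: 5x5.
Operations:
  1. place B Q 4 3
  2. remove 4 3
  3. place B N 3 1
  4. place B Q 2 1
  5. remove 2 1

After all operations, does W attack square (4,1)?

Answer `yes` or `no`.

Answer: no

Derivation:
Op 1: place BQ@(4,3)
Op 2: remove (4,3)
Op 3: place BN@(3,1)
Op 4: place BQ@(2,1)
Op 5: remove (2,1)
Per-piece attacks for W:
W attacks (4,1): no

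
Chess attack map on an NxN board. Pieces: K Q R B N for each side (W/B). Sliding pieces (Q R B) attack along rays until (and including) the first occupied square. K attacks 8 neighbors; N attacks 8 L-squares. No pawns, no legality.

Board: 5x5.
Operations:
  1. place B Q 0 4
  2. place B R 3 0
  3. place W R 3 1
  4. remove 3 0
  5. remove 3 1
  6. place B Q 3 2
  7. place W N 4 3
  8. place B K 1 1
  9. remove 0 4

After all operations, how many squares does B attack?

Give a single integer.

Answer: 17

Derivation:
Op 1: place BQ@(0,4)
Op 2: place BR@(3,0)
Op 3: place WR@(3,1)
Op 4: remove (3,0)
Op 5: remove (3,1)
Op 6: place BQ@(3,2)
Op 7: place WN@(4,3)
Op 8: place BK@(1,1)
Op 9: remove (0,4)
Per-piece attacks for B:
  BK@(1,1): attacks (1,2) (1,0) (2,1) (0,1) (2,2) (2,0) (0,2) (0,0)
  BQ@(3,2): attacks (3,3) (3,4) (3,1) (3,0) (4,2) (2,2) (1,2) (0,2) (4,3) (4,1) (2,3) (1,4) (2,1) (1,0) [ray(1,1) blocked at (4,3)]
Union (17 distinct): (0,0) (0,1) (0,2) (1,0) (1,2) (1,4) (2,0) (2,1) (2,2) (2,3) (3,0) (3,1) (3,3) (3,4) (4,1) (4,2) (4,3)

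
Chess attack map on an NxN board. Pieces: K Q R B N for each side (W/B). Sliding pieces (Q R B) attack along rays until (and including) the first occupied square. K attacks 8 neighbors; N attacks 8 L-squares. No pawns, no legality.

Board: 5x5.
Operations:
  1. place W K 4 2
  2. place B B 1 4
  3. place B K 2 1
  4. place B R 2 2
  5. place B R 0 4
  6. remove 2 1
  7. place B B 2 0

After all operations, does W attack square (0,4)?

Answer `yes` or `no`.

Answer: no

Derivation:
Op 1: place WK@(4,2)
Op 2: place BB@(1,4)
Op 3: place BK@(2,1)
Op 4: place BR@(2,2)
Op 5: place BR@(0,4)
Op 6: remove (2,1)
Op 7: place BB@(2,0)
Per-piece attacks for W:
  WK@(4,2): attacks (4,3) (4,1) (3,2) (3,3) (3,1)
W attacks (0,4): no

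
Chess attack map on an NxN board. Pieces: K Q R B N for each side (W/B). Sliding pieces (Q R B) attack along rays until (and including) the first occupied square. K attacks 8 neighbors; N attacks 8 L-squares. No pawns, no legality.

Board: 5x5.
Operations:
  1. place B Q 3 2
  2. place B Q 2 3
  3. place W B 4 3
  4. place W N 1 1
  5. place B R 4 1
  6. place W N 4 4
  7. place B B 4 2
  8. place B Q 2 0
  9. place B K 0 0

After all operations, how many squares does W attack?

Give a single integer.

Answer: 5

Derivation:
Op 1: place BQ@(3,2)
Op 2: place BQ@(2,3)
Op 3: place WB@(4,3)
Op 4: place WN@(1,1)
Op 5: place BR@(4,1)
Op 6: place WN@(4,4)
Op 7: place BB@(4,2)
Op 8: place BQ@(2,0)
Op 9: place BK@(0,0)
Per-piece attacks for W:
  WN@(1,1): attacks (2,3) (3,2) (0,3) (3,0)
  WB@(4,3): attacks (3,4) (3,2) [ray(-1,-1) blocked at (3,2)]
  WN@(4,4): attacks (3,2) (2,3)
Union (5 distinct): (0,3) (2,3) (3,0) (3,2) (3,4)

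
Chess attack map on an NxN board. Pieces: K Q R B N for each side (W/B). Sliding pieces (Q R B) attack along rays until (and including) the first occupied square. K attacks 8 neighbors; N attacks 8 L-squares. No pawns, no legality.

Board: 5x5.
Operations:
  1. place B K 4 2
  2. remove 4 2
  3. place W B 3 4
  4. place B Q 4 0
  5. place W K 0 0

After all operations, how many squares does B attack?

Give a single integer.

Op 1: place BK@(4,2)
Op 2: remove (4,2)
Op 3: place WB@(3,4)
Op 4: place BQ@(4,0)
Op 5: place WK@(0,0)
Per-piece attacks for B:
  BQ@(4,0): attacks (4,1) (4,2) (4,3) (4,4) (3,0) (2,0) (1,0) (0,0) (3,1) (2,2) (1,3) (0,4) [ray(-1,0) blocked at (0,0)]
Union (12 distinct): (0,0) (0,4) (1,0) (1,3) (2,0) (2,2) (3,0) (3,1) (4,1) (4,2) (4,3) (4,4)

Answer: 12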